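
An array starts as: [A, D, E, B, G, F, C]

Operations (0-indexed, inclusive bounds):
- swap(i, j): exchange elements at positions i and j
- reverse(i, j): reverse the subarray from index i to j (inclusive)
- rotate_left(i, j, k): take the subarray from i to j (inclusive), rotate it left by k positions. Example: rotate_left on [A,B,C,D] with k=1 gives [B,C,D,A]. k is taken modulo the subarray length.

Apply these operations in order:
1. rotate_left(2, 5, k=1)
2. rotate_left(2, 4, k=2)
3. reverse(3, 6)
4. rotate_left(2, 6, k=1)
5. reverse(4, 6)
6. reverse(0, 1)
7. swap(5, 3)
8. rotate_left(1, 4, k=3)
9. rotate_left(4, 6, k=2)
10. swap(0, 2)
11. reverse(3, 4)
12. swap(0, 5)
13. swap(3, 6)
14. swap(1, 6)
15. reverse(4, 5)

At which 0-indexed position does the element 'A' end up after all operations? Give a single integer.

After 1 (rotate_left(2, 5, k=1)): [A, D, B, G, F, E, C]
After 2 (rotate_left(2, 4, k=2)): [A, D, F, B, G, E, C]
After 3 (reverse(3, 6)): [A, D, F, C, E, G, B]
After 4 (rotate_left(2, 6, k=1)): [A, D, C, E, G, B, F]
After 5 (reverse(4, 6)): [A, D, C, E, F, B, G]
After 6 (reverse(0, 1)): [D, A, C, E, F, B, G]
After 7 (swap(5, 3)): [D, A, C, B, F, E, G]
After 8 (rotate_left(1, 4, k=3)): [D, F, A, C, B, E, G]
After 9 (rotate_left(4, 6, k=2)): [D, F, A, C, G, B, E]
After 10 (swap(0, 2)): [A, F, D, C, G, B, E]
After 11 (reverse(3, 4)): [A, F, D, G, C, B, E]
After 12 (swap(0, 5)): [B, F, D, G, C, A, E]
After 13 (swap(3, 6)): [B, F, D, E, C, A, G]
After 14 (swap(1, 6)): [B, G, D, E, C, A, F]
After 15 (reverse(4, 5)): [B, G, D, E, A, C, F]

Answer: 4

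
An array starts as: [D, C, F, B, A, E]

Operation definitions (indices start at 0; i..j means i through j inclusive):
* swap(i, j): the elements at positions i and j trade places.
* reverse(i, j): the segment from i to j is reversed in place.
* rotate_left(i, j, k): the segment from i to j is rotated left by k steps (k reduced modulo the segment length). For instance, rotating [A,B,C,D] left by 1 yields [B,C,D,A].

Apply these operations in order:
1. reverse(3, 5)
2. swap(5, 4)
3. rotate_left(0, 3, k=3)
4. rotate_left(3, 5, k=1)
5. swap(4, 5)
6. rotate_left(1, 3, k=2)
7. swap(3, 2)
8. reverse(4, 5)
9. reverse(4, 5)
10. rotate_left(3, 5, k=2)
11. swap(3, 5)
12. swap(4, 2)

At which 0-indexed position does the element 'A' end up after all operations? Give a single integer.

Answer: 5

Derivation:
After 1 (reverse(3, 5)): [D, C, F, E, A, B]
After 2 (swap(5, 4)): [D, C, F, E, B, A]
After 3 (rotate_left(0, 3, k=3)): [E, D, C, F, B, A]
After 4 (rotate_left(3, 5, k=1)): [E, D, C, B, A, F]
After 5 (swap(4, 5)): [E, D, C, B, F, A]
After 6 (rotate_left(1, 3, k=2)): [E, B, D, C, F, A]
After 7 (swap(3, 2)): [E, B, C, D, F, A]
After 8 (reverse(4, 5)): [E, B, C, D, A, F]
After 9 (reverse(4, 5)): [E, B, C, D, F, A]
After 10 (rotate_left(3, 5, k=2)): [E, B, C, A, D, F]
After 11 (swap(3, 5)): [E, B, C, F, D, A]
After 12 (swap(4, 2)): [E, B, D, F, C, A]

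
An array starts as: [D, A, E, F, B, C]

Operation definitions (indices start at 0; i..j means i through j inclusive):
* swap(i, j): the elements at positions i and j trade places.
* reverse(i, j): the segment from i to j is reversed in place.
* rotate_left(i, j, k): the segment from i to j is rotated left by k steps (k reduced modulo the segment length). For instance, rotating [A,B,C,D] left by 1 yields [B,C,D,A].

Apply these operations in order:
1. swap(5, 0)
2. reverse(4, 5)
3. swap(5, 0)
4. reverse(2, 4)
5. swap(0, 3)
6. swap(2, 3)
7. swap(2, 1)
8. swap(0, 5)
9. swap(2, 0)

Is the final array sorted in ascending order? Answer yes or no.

Answer: yes

Derivation:
After 1 (swap(5, 0)): [C, A, E, F, B, D]
After 2 (reverse(4, 5)): [C, A, E, F, D, B]
After 3 (swap(5, 0)): [B, A, E, F, D, C]
After 4 (reverse(2, 4)): [B, A, D, F, E, C]
After 5 (swap(0, 3)): [F, A, D, B, E, C]
After 6 (swap(2, 3)): [F, A, B, D, E, C]
After 7 (swap(2, 1)): [F, B, A, D, E, C]
After 8 (swap(0, 5)): [C, B, A, D, E, F]
After 9 (swap(2, 0)): [A, B, C, D, E, F]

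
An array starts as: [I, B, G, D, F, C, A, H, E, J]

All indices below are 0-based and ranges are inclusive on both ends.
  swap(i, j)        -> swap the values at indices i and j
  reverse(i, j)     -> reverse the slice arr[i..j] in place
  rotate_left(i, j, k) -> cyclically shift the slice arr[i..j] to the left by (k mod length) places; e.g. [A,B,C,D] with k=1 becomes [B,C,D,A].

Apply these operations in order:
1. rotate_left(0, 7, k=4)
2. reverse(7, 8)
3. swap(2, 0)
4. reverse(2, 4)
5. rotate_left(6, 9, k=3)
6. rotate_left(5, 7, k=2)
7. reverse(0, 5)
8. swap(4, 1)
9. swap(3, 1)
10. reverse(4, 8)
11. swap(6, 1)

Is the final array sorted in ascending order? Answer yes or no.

After 1 (rotate_left(0, 7, k=4)): [F, C, A, H, I, B, G, D, E, J]
After 2 (reverse(7, 8)): [F, C, A, H, I, B, G, E, D, J]
After 3 (swap(2, 0)): [A, C, F, H, I, B, G, E, D, J]
After 4 (reverse(2, 4)): [A, C, I, H, F, B, G, E, D, J]
After 5 (rotate_left(6, 9, k=3)): [A, C, I, H, F, B, J, G, E, D]
After 6 (rotate_left(5, 7, k=2)): [A, C, I, H, F, G, B, J, E, D]
After 7 (reverse(0, 5)): [G, F, H, I, C, A, B, J, E, D]
After 8 (swap(4, 1)): [G, C, H, I, F, A, B, J, E, D]
After 9 (swap(3, 1)): [G, I, H, C, F, A, B, J, E, D]
After 10 (reverse(4, 8)): [G, I, H, C, E, J, B, A, F, D]
After 11 (swap(6, 1)): [G, B, H, C, E, J, I, A, F, D]

Answer: no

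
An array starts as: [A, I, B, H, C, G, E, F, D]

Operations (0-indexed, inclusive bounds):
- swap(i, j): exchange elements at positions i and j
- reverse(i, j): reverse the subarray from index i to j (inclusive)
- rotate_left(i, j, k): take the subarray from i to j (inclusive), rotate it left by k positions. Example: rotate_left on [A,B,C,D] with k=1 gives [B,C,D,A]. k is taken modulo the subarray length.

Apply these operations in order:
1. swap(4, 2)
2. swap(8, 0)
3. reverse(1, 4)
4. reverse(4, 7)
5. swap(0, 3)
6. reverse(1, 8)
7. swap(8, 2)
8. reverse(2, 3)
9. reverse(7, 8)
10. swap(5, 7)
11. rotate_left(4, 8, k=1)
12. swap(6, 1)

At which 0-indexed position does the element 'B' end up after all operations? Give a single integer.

Answer: 3

Derivation:
After 1 (swap(4, 2)): [A, I, C, H, B, G, E, F, D]
After 2 (swap(8, 0)): [D, I, C, H, B, G, E, F, A]
After 3 (reverse(1, 4)): [D, B, H, C, I, G, E, F, A]
After 4 (reverse(4, 7)): [D, B, H, C, F, E, G, I, A]
After 5 (swap(0, 3)): [C, B, H, D, F, E, G, I, A]
After 6 (reverse(1, 8)): [C, A, I, G, E, F, D, H, B]
After 7 (swap(8, 2)): [C, A, B, G, E, F, D, H, I]
After 8 (reverse(2, 3)): [C, A, G, B, E, F, D, H, I]
After 9 (reverse(7, 8)): [C, A, G, B, E, F, D, I, H]
After 10 (swap(5, 7)): [C, A, G, B, E, I, D, F, H]
After 11 (rotate_left(4, 8, k=1)): [C, A, G, B, I, D, F, H, E]
After 12 (swap(6, 1)): [C, F, G, B, I, D, A, H, E]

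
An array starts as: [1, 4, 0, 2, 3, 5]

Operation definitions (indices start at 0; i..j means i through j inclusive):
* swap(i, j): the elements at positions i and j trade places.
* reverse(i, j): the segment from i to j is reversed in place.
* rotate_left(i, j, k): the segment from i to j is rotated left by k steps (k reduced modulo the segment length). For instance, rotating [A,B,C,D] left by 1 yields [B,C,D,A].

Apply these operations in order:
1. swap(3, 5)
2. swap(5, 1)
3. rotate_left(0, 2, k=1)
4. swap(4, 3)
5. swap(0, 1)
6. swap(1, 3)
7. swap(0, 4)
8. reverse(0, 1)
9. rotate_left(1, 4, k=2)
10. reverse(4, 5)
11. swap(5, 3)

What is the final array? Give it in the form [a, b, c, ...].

Answer: [3, 2, 0, 1, 4, 5]

Derivation:
After 1 (swap(3, 5)): [1, 4, 0, 5, 3, 2]
After 2 (swap(5, 1)): [1, 2, 0, 5, 3, 4]
After 3 (rotate_left(0, 2, k=1)): [2, 0, 1, 5, 3, 4]
After 4 (swap(4, 3)): [2, 0, 1, 3, 5, 4]
After 5 (swap(0, 1)): [0, 2, 1, 3, 5, 4]
After 6 (swap(1, 3)): [0, 3, 1, 2, 5, 4]
After 7 (swap(0, 4)): [5, 3, 1, 2, 0, 4]
After 8 (reverse(0, 1)): [3, 5, 1, 2, 0, 4]
After 9 (rotate_left(1, 4, k=2)): [3, 2, 0, 5, 1, 4]
After 10 (reverse(4, 5)): [3, 2, 0, 5, 4, 1]
After 11 (swap(5, 3)): [3, 2, 0, 1, 4, 5]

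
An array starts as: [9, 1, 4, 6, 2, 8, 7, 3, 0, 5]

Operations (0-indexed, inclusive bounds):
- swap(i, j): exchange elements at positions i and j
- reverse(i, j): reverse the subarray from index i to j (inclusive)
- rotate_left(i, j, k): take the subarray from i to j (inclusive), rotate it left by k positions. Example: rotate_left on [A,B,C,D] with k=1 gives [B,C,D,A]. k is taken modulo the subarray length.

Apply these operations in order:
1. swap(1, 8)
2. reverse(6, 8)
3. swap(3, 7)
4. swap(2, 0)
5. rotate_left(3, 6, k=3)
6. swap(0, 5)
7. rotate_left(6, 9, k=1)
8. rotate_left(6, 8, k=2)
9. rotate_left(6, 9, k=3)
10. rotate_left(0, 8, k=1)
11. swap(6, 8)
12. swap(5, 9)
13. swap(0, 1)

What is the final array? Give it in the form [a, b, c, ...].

Answer: [9, 0, 1, 3, 4, 7, 2, 6, 5, 8]

Derivation:
After 1 (swap(1, 8)): [9, 0, 4, 6, 2, 8, 7, 3, 1, 5]
After 2 (reverse(6, 8)): [9, 0, 4, 6, 2, 8, 1, 3, 7, 5]
After 3 (swap(3, 7)): [9, 0, 4, 3, 2, 8, 1, 6, 7, 5]
After 4 (swap(2, 0)): [4, 0, 9, 3, 2, 8, 1, 6, 7, 5]
After 5 (rotate_left(3, 6, k=3)): [4, 0, 9, 1, 3, 2, 8, 6, 7, 5]
After 6 (swap(0, 5)): [2, 0, 9, 1, 3, 4, 8, 6, 7, 5]
After 7 (rotate_left(6, 9, k=1)): [2, 0, 9, 1, 3, 4, 6, 7, 5, 8]
After 8 (rotate_left(6, 8, k=2)): [2, 0, 9, 1, 3, 4, 5, 6, 7, 8]
After 9 (rotate_left(6, 9, k=3)): [2, 0, 9, 1, 3, 4, 8, 5, 6, 7]
After 10 (rotate_left(0, 8, k=1)): [0, 9, 1, 3, 4, 8, 5, 6, 2, 7]
After 11 (swap(6, 8)): [0, 9, 1, 3, 4, 8, 2, 6, 5, 7]
After 12 (swap(5, 9)): [0, 9, 1, 3, 4, 7, 2, 6, 5, 8]
After 13 (swap(0, 1)): [9, 0, 1, 3, 4, 7, 2, 6, 5, 8]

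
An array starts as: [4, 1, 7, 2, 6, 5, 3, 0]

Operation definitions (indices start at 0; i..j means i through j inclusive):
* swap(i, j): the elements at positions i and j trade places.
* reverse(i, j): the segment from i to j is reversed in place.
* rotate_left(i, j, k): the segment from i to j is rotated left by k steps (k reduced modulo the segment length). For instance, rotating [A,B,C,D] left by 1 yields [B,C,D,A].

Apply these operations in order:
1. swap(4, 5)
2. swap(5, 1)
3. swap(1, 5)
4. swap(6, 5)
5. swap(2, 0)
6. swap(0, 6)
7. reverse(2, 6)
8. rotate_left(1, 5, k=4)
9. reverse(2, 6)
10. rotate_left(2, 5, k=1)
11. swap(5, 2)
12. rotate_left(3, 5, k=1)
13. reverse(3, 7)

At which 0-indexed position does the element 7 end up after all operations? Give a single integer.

After 1 (swap(4, 5)): [4, 1, 7, 2, 5, 6, 3, 0]
After 2 (swap(5, 1)): [4, 6, 7, 2, 5, 1, 3, 0]
After 3 (swap(1, 5)): [4, 1, 7, 2, 5, 6, 3, 0]
After 4 (swap(6, 5)): [4, 1, 7, 2, 5, 3, 6, 0]
After 5 (swap(2, 0)): [7, 1, 4, 2, 5, 3, 6, 0]
After 6 (swap(0, 6)): [6, 1, 4, 2, 5, 3, 7, 0]
After 7 (reverse(2, 6)): [6, 1, 7, 3, 5, 2, 4, 0]
After 8 (rotate_left(1, 5, k=4)): [6, 2, 1, 7, 3, 5, 4, 0]
After 9 (reverse(2, 6)): [6, 2, 4, 5, 3, 7, 1, 0]
After 10 (rotate_left(2, 5, k=1)): [6, 2, 5, 3, 7, 4, 1, 0]
After 11 (swap(5, 2)): [6, 2, 4, 3, 7, 5, 1, 0]
After 12 (rotate_left(3, 5, k=1)): [6, 2, 4, 7, 5, 3, 1, 0]
After 13 (reverse(3, 7)): [6, 2, 4, 0, 1, 3, 5, 7]

Answer: 7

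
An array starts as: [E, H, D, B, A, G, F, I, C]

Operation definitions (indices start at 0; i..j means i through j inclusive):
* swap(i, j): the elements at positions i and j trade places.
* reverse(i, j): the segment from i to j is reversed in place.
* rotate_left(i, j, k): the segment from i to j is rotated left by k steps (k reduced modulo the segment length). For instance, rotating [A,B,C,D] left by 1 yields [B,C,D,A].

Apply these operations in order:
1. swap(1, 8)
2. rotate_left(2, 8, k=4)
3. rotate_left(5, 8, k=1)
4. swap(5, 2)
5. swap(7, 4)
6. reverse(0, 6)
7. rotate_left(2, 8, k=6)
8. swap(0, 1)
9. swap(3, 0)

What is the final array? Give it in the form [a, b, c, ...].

Answer: [G, A, D, F, I, B, C, E, H]

Derivation:
After 1 (swap(1, 8)): [E, C, D, B, A, G, F, I, H]
After 2 (rotate_left(2, 8, k=4)): [E, C, F, I, H, D, B, A, G]
After 3 (rotate_left(5, 8, k=1)): [E, C, F, I, H, B, A, G, D]
After 4 (swap(5, 2)): [E, C, B, I, H, F, A, G, D]
After 5 (swap(7, 4)): [E, C, B, I, G, F, A, H, D]
After 6 (reverse(0, 6)): [A, F, G, I, B, C, E, H, D]
After 7 (rotate_left(2, 8, k=6)): [A, F, D, G, I, B, C, E, H]
After 8 (swap(0, 1)): [F, A, D, G, I, B, C, E, H]
After 9 (swap(3, 0)): [G, A, D, F, I, B, C, E, H]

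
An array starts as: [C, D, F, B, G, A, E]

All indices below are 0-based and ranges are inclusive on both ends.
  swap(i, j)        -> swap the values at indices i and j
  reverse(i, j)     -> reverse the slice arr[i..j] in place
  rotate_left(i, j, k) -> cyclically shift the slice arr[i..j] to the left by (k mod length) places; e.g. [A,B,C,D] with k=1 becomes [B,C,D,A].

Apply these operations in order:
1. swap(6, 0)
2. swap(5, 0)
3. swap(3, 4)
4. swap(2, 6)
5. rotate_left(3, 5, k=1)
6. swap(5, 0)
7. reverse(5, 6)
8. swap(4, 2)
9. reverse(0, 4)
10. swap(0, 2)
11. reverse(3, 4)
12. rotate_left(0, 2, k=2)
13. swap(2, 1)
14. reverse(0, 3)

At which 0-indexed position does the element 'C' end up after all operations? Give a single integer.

Answer: 3

Derivation:
After 1 (swap(6, 0)): [E, D, F, B, G, A, C]
After 2 (swap(5, 0)): [A, D, F, B, G, E, C]
After 3 (swap(3, 4)): [A, D, F, G, B, E, C]
After 4 (swap(2, 6)): [A, D, C, G, B, E, F]
After 5 (rotate_left(3, 5, k=1)): [A, D, C, B, E, G, F]
After 6 (swap(5, 0)): [G, D, C, B, E, A, F]
After 7 (reverse(5, 6)): [G, D, C, B, E, F, A]
After 8 (swap(4, 2)): [G, D, E, B, C, F, A]
After 9 (reverse(0, 4)): [C, B, E, D, G, F, A]
After 10 (swap(0, 2)): [E, B, C, D, G, F, A]
After 11 (reverse(3, 4)): [E, B, C, G, D, F, A]
After 12 (rotate_left(0, 2, k=2)): [C, E, B, G, D, F, A]
After 13 (swap(2, 1)): [C, B, E, G, D, F, A]
After 14 (reverse(0, 3)): [G, E, B, C, D, F, A]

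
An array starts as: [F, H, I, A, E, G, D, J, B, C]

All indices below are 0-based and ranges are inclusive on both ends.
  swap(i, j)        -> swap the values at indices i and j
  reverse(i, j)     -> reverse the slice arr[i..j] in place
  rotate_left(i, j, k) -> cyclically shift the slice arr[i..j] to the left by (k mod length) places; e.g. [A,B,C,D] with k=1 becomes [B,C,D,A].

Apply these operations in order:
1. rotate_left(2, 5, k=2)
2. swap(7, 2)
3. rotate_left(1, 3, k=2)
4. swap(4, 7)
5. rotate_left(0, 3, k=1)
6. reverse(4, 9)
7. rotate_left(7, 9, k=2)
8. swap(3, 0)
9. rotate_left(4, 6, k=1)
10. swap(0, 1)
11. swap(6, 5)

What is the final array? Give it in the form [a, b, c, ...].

After 1 (rotate_left(2, 5, k=2)): [F, H, E, G, I, A, D, J, B, C]
After 2 (swap(7, 2)): [F, H, J, G, I, A, D, E, B, C]
After 3 (rotate_left(1, 3, k=2)): [F, G, H, J, I, A, D, E, B, C]
After 4 (swap(4, 7)): [F, G, H, J, E, A, D, I, B, C]
After 5 (rotate_left(0, 3, k=1)): [G, H, J, F, E, A, D, I, B, C]
After 6 (reverse(4, 9)): [G, H, J, F, C, B, I, D, A, E]
After 7 (rotate_left(7, 9, k=2)): [G, H, J, F, C, B, I, E, D, A]
After 8 (swap(3, 0)): [F, H, J, G, C, B, I, E, D, A]
After 9 (rotate_left(4, 6, k=1)): [F, H, J, G, B, I, C, E, D, A]
After 10 (swap(0, 1)): [H, F, J, G, B, I, C, E, D, A]
After 11 (swap(6, 5)): [H, F, J, G, B, C, I, E, D, A]

Answer: [H, F, J, G, B, C, I, E, D, A]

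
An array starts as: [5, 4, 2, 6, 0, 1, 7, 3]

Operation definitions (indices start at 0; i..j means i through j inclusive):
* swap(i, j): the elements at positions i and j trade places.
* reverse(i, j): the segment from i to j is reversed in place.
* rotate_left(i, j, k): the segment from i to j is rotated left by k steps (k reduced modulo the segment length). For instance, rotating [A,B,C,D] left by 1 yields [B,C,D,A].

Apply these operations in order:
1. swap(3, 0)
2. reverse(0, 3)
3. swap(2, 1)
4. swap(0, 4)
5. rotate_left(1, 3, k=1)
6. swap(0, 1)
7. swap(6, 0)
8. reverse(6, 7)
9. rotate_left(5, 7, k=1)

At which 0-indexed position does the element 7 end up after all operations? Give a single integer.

Answer: 0

Derivation:
After 1 (swap(3, 0)): [6, 4, 2, 5, 0, 1, 7, 3]
After 2 (reverse(0, 3)): [5, 2, 4, 6, 0, 1, 7, 3]
After 3 (swap(2, 1)): [5, 4, 2, 6, 0, 1, 7, 3]
After 4 (swap(0, 4)): [0, 4, 2, 6, 5, 1, 7, 3]
After 5 (rotate_left(1, 3, k=1)): [0, 2, 6, 4, 5, 1, 7, 3]
After 6 (swap(0, 1)): [2, 0, 6, 4, 5, 1, 7, 3]
After 7 (swap(6, 0)): [7, 0, 6, 4, 5, 1, 2, 3]
After 8 (reverse(6, 7)): [7, 0, 6, 4, 5, 1, 3, 2]
After 9 (rotate_left(5, 7, k=1)): [7, 0, 6, 4, 5, 3, 2, 1]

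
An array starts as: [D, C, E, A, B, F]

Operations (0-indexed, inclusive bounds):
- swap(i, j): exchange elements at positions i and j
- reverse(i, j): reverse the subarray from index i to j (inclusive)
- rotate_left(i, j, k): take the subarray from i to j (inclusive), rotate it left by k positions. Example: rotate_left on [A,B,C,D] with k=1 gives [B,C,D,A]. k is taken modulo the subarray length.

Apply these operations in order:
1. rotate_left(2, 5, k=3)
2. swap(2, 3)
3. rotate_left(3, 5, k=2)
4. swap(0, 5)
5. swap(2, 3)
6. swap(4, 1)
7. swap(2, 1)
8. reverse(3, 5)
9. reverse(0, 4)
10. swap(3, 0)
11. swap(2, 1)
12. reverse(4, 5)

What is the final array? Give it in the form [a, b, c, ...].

Answer: [B, F, D, C, E, A]

Derivation:
After 1 (rotate_left(2, 5, k=3)): [D, C, F, E, A, B]
After 2 (swap(2, 3)): [D, C, E, F, A, B]
After 3 (rotate_left(3, 5, k=2)): [D, C, E, B, F, A]
After 4 (swap(0, 5)): [A, C, E, B, F, D]
After 5 (swap(2, 3)): [A, C, B, E, F, D]
After 6 (swap(4, 1)): [A, F, B, E, C, D]
After 7 (swap(2, 1)): [A, B, F, E, C, D]
After 8 (reverse(3, 5)): [A, B, F, D, C, E]
After 9 (reverse(0, 4)): [C, D, F, B, A, E]
After 10 (swap(3, 0)): [B, D, F, C, A, E]
After 11 (swap(2, 1)): [B, F, D, C, A, E]
After 12 (reverse(4, 5)): [B, F, D, C, E, A]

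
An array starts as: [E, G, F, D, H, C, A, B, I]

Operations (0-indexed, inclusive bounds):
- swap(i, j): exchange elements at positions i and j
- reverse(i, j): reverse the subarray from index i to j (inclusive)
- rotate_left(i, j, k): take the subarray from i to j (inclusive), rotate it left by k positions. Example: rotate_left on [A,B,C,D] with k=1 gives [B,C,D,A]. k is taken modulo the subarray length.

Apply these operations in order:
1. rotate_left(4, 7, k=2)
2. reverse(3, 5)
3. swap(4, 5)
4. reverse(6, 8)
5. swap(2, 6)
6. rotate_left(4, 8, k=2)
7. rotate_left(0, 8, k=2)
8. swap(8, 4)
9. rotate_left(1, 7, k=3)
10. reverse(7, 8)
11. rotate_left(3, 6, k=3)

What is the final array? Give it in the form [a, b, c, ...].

After 1 (rotate_left(4, 7, k=2)): [E, G, F, D, A, B, H, C, I]
After 2 (reverse(3, 5)): [E, G, F, B, A, D, H, C, I]
After 3 (swap(4, 5)): [E, G, F, B, D, A, H, C, I]
After 4 (reverse(6, 8)): [E, G, F, B, D, A, I, C, H]
After 5 (swap(2, 6)): [E, G, I, B, D, A, F, C, H]
After 6 (rotate_left(4, 8, k=2)): [E, G, I, B, F, C, H, D, A]
After 7 (rotate_left(0, 8, k=2)): [I, B, F, C, H, D, A, E, G]
After 8 (swap(8, 4)): [I, B, F, C, G, D, A, E, H]
After 9 (rotate_left(1, 7, k=3)): [I, G, D, A, E, B, F, C, H]
After 10 (reverse(7, 8)): [I, G, D, A, E, B, F, H, C]
After 11 (rotate_left(3, 6, k=3)): [I, G, D, F, A, E, B, H, C]

Answer: [I, G, D, F, A, E, B, H, C]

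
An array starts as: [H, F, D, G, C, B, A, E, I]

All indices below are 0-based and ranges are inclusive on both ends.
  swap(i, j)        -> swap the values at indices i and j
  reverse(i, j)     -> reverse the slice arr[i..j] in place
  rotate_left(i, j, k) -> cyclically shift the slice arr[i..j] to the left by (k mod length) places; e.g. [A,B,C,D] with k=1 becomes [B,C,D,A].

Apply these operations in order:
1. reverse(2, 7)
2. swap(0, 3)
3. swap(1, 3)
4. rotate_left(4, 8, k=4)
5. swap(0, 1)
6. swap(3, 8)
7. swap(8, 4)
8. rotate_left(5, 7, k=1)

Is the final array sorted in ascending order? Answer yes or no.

Answer: no

Derivation:
After 1 (reverse(2, 7)): [H, F, E, A, B, C, G, D, I]
After 2 (swap(0, 3)): [A, F, E, H, B, C, G, D, I]
After 3 (swap(1, 3)): [A, H, E, F, B, C, G, D, I]
After 4 (rotate_left(4, 8, k=4)): [A, H, E, F, I, B, C, G, D]
After 5 (swap(0, 1)): [H, A, E, F, I, B, C, G, D]
After 6 (swap(3, 8)): [H, A, E, D, I, B, C, G, F]
After 7 (swap(8, 4)): [H, A, E, D, F, B, C, G, I]
After 8 (rotate_left(5, 7, k=1)): [H, A, E, D, F, C, G, B, I]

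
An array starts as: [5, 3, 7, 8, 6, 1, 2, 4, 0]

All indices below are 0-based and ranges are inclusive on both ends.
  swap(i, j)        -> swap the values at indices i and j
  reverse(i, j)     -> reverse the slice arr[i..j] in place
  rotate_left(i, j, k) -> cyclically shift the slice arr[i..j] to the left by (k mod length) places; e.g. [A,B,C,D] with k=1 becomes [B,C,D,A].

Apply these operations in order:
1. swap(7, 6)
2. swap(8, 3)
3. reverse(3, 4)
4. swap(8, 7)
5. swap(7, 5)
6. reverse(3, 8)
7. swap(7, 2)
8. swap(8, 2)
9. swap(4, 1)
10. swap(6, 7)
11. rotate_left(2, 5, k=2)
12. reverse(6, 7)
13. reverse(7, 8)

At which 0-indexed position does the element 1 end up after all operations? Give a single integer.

After 1 (swap(7, 6)): [5, 3, 7, 8, 6, 1, 4, 2, 0]
After 2 (swap(8, 3)): [5, 3, 7, 0, 6, 1, 4, 2, 8]
After 3 (reverse(3, 4)): [5, 3, 7, 6, 0, 1, 4, 2, 8]
After 4 (swap(8, 7)): [5, 3, 7, 6, 0, 1, 4, 8, 2]
After 5 (swap(7, 5)): [5, 3, 7, 6, 0, 8, 4, 1, 2]
After 6 (reverse(3, 8)): [5, 3, 7, 2, 1, 4, 8, 0, 6]
After 7 (swap(7, 2)): [5, 3, 0, 2, 1, 4, 8, 7, 6]
After 8 (swap(8, 2)): [5, 3, 6, 2, 1, 4, 8, 7, 0]
After 9 (swap(4, 1)): [5, 1, 6, 2, 3, 4, 8, 7, 0]
After 10 (swap(6, 7)): [5, 1, 6, 2, 3, 4, 7, 8, 0]
After 11 (rotate_left(2, 5, k=2)): [5, 1, 3, 4, 6, 2, 7, 8, 0]
After 12 (reverse(6, 7)): [5, 1, 3, 4, 6, 2, 8, 7, 0]
After 13 (reverse(7, 8)): [5, 1, 3, 4, 6, 2, 8, 0, 7]

Answer: 1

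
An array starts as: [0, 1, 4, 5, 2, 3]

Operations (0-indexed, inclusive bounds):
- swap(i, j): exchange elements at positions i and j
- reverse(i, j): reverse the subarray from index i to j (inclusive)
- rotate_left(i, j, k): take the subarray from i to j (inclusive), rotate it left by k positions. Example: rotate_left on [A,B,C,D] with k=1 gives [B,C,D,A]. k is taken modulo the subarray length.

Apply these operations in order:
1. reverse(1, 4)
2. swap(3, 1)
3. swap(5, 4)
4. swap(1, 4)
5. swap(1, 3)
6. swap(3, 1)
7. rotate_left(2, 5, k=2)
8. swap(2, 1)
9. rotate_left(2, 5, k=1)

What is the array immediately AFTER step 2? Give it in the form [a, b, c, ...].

After 1 (reverse(1, 4)): [0, 2, 5, 4, 1, 3]
After 2 (swap(3, 1)): [0, 4, 5, 2, 1, 3]

Answer: [0, 4, 5, 2, 1, 3]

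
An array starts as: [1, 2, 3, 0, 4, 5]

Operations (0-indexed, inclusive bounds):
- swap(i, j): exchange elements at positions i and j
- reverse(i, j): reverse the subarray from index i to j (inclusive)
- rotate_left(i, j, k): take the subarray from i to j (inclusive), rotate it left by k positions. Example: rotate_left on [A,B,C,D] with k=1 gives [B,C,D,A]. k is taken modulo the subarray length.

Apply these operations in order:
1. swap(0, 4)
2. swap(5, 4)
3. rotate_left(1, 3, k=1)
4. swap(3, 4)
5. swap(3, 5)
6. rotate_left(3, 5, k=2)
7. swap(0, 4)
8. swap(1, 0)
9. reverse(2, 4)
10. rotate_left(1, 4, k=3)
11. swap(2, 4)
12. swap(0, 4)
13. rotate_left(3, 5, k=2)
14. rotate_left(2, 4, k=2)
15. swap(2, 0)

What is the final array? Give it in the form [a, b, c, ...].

After 1 (swap(0, 4)): [4, 2, 3, 0, 1, 5]
After 2 (swap(5, 4)): [4, 2, 3, 0, 5, 1]
After 3 (rotate_left(1, 3, k=1)): [4, 3, 0, 2, 5, 1]
After 4 (swap(3, 4)): [4, 3, 0, 5, 2, 1]
After 5 (swap(3, 5)): [4, 3, 0, 1, 2, 5]
After 6 (rotate_left(3, 5, k=2)): [4, 3, 0, 5, 1, 2]
After 7 (swap(0, 4)): [1, 3, 0, 5, 4, 2]
After 8 (swap(1, 0)): [3, 1, 0, 5, 4, 2]
After 9 (reverse(2, 4)): [3, 1, 4, 5, 0, 2]
After 10 (rotate_left(1, 4, k=3)): [3, 0, 1, 4, 5, 2]
After 11 (swap(2, 4)): [3, 0, 5, 4, 1, 2]
After 12 (swap(0, 4)): [1, 0, 5, 4, 3, 2]
After 13 (rotate_left(3, 5, k=2)): [1, 0, 5, 2, 4, 3]
After 14 (rotate_left(2, 4, k=2)): [1, 0, 4, 5, 2, 3]
After 15 (swap(2, 0)): [4, 0, 1, 5, 2, 3]

Answer: [4, 0, 1, 5, 2, 3]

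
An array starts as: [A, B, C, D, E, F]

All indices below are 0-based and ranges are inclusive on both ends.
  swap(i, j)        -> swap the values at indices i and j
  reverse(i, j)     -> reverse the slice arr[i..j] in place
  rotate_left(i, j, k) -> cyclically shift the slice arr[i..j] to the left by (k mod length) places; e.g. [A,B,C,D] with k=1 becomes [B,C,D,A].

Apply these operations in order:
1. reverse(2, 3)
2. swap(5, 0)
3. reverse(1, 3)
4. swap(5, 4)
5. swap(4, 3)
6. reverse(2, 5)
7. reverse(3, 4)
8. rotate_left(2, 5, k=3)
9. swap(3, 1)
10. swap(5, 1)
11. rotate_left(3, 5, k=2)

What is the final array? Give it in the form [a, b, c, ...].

Answer: [F, B, D, E, C, A]

Derivation:
After 1 (reverse(2, 3)): [A, B, D, C, E, F]
After 2 (swap(5, 0)): [F, B, D, C, E, A]
After 3 (reverse(1, 3)): [F, C, D, B, E, A]
After 4 (swap(5, 4)): [F, C, D, B, A, E]
After 5 (swap(4, 3)): [F, C, D, A, B, E]
After 6 (reverse(2, 5)): [F, C, E, B, A, D]
After 7 (reverse(3, 4)): [F, C, E, A, B, D]
After 8 (rotate_left(2, 5, k=3)): [F, C, D, E, A, B]
After 9 (swap(3, 1)): [F, E, D, C, A, B]
After 10 (swap(5, 1)): [F, B, D, C, A, E]
After 11 (rotate_left(3, 5, k=2)): [F, B, D, E, C, A]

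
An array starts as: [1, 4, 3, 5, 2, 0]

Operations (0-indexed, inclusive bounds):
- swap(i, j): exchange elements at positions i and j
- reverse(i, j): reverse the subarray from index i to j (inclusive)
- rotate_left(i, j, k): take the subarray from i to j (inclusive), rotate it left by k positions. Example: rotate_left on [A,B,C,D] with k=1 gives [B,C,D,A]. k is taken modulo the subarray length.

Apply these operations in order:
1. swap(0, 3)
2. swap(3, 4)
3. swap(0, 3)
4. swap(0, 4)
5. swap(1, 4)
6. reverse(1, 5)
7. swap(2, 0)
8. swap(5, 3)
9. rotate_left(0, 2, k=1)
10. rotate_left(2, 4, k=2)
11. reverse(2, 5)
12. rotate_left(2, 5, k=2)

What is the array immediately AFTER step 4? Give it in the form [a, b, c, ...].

Answer: [1, 4, 3, 5, 2, 0]

Derivation:
After 1 (swap(0, 3)): [5, 4, 3, 1, 2, 0]
After 2 (swap(3, 4)): [5, 4, 3, 2, 1, 0]
After 3 (swap(0, 3)): [2, 4, 3, 5, 1, 0]
After 4 (swap(0, 4)): [1, 4, 3, 5, 2, 0]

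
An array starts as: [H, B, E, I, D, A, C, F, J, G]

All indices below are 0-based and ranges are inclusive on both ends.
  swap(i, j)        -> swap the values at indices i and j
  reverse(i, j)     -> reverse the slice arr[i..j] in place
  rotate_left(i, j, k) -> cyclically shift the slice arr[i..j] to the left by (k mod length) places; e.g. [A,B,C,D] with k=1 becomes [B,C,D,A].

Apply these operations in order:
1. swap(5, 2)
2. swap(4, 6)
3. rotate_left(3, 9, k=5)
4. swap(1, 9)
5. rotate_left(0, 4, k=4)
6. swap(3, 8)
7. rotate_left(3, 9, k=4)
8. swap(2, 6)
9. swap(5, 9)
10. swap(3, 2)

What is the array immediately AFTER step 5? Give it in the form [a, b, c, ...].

Answer: [G, H, F, A, J, I, C, E, D, B]

Derivation:
After 1 (swap(5, 2)): [H, B, A, I, D, E, C, F, J, G]
After 2 (swap(4, 6)): [H, B, A, I, C, E, D, F, J, G]
After 3 (rotate_left(3, 9, k=5)): [H, B, A, J, G, I, C, E, D, F]
After 4 (swap(1, 9)): [H, F, A, J, G, I, C, E, D, B]
After 5 (rotate_left(0, 4, k=4)): [G, H, F, A, J, I, C, E, D, B]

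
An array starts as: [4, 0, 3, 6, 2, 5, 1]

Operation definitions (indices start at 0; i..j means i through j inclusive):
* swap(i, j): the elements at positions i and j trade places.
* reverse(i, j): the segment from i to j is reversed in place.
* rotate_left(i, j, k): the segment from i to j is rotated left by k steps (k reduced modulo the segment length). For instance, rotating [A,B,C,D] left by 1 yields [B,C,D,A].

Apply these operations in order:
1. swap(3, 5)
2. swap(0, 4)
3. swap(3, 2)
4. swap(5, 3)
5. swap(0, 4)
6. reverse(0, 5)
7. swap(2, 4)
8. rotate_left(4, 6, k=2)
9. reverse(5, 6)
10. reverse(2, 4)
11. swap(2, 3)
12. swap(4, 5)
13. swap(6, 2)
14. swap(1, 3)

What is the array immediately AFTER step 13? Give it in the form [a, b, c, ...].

After 1 (swap(3, 5)): [4, 0, 3, 5, 2, 6, 1]
After 2 (swap(0, 4)): [2, 0, 3, 5, 4, 6, 1]
After 3 (swap(3, 2)): [2, 0, 5, 3, 4, 6, 1]
After 4 (swap(5, 3)): [2, 0, 5, 6, 4, 3, 1]
After 5 (swap(0, 4)): [4, 0, 5, 6, 2, 3, 1]
After 6 (reverse(0, 5)): [3, 2, 6, 5, 0, 4, 1]
After 7 (swap(2, 4)): [3, 2, 0, 5, 6, 4, 1]
After 8 (rotate_left(4, 6, k=2)): [3, 2, 0, 5, 1, 6, 4]
After 9 (reverse(5, 6)): [3, 2, 0, 5, 1, 4, 6]
After 10 (reverse(2, 4)): [3, 2, 1, 5, 0, 4, 6]
After 11 (swap(2, 3)): [3, 2, 5, 1, 0, 4, 6]
After 12 (swap(4, 5)): [3, 2, 5, 1, 4, 0, 6]
After 13 (swap(6, 2)): [3, 2, 6, 1, 4, 0, 5]

Answer: [3, 2, 6, 1, 4, 0, 5]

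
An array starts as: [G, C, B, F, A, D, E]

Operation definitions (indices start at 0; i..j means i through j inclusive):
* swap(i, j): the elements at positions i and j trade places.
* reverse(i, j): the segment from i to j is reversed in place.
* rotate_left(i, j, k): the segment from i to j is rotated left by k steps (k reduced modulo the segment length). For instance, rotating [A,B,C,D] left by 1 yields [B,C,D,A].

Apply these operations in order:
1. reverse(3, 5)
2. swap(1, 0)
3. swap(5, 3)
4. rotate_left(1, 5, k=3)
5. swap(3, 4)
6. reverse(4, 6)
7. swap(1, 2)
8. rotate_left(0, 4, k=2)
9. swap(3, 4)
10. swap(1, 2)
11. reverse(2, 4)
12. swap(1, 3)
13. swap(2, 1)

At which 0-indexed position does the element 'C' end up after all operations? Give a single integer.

After 1 (reverse(3, 5)): [G, C, B, D, A, F, E]
After 2 (swap(1, 0)): [C, G, B, D, A, F, E]
After 3 (swap(5, 3)): [C, G, B, F, A, D, E]
After 4 (rotate_left(1, 5, k=3)): [C, A, D, G, B, F, E]
After 5 (swap(3, 4)): [C, A, D, B, G, F, E]
After 6 (reverse(4, 6)): [C, A, D, B, E, F, G]
After 7 (swap(1, 2)): [C, D, A, B, E, F, G]
After 8 (rotate_left(0, 4, k=2)): [A, B, E, C, D, F, G]
After 9 (swap(3, 4)): [A, B, E, D, C, F, G]
After 10 (swap(1, 2)): [A, E, B, D, C, F, G]
After 11 (reverse(2, 4)): [A, E, C, D, B, F, G]
After 12 (swap(1, 3)): [A, D, C, E, B, F, G]
After 13 (swap(2, 1)): [A, C, D, E, B, F, G]

Answer: 1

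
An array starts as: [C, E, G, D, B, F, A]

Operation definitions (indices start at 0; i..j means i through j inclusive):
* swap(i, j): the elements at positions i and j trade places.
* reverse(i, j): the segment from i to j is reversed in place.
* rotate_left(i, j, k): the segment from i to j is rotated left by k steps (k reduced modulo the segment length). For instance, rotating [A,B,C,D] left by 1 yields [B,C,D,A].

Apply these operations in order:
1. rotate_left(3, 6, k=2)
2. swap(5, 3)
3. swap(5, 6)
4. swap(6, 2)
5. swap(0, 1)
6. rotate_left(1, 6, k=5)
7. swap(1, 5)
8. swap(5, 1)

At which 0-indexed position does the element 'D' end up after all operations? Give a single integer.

Answer: 4

Derivation:
After 1 (rotate_left(3, 6, k=2)): [C, E, G, F, A, D, B]
After 2 (swap(5, 3)): [C, E, G, D, A, F, B]
After 3 (swap(5, 6)): [C, E, G, D, A, B, F]
After 4 (swap(6, 2)): [C, E, F, D, A, B, G]
After 5 (swap(0, 1)): [E, C, F, D, A, B, G]
After 6 (rotate_left(1, 6, k=5)): [E, G, C, F, D, A, B]
After 7 (swap(1, 5)): [E, A, C, F, D, G, B]
After 8 (swap(5, 1)): [E, G, C, F, D, A, B]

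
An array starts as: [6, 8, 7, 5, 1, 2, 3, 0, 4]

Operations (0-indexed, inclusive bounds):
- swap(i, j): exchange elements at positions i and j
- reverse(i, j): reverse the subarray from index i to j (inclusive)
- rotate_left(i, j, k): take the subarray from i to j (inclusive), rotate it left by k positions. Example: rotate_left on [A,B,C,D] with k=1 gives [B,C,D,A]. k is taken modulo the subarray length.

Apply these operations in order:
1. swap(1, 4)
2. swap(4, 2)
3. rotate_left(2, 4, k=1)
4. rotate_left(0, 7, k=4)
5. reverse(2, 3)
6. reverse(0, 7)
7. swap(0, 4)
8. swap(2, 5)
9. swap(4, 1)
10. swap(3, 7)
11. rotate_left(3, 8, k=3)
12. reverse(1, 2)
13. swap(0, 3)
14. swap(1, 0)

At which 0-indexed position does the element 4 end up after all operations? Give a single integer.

After 1 (swap(1, 4)): [6, 1, 7, 5, 8, 2, 3, 0, 4]
After 2 (swap(4, 2)): [6, 1, 8, 5, 7, 2, 3, 0, 4]
After 3 (rotate_left(2, 4, k=1)): [6, 1, 5, 7, 8, 2, 3, 0, 4]
After 4 (rotate_left(0, 7, k=4)): [8, 2, 3, 0, 6, 1, 5, 7, 4]
After 5 (reverse(2, 3)): [8, 2, 0, 3, 6, 1, 5, 7, 4]
After 6 (reverse(0, 7)): [7, 5, 1, 6, 3, 0, 2, 8, 4]
After 7 (swap(0, 4)): [3, 5, 1, 6, 7, 0, 2, 8, 4]
After 8 (swap(2, 5)): [3, 5, 0, 6, 7, 1, 2, 8, 4]
After 9 (swap(4, 1)): [3, 7, 0, 6, 5, 1, 2, 8, 4]
After 10 (swap(3, 7)): [3, 7, 0, 8, 5, 1, 2, 6, 4]
After 11 (rotate_left(3, 8, k=3)): [3, 7, 0, 2, 6, 4, 8, 5, 1]
After 12 (reverse(1, 2)): [3, 0, 7, 2, 6, 4, 8, 5, 1]
After 13 (swap(0, 3)): [2, 0, 7, 3, 6, 4, 8, 5, 1]
After 14 (swap(1, 0)): [0, 2, 7, 3, 6, 4, 8, 5, 1]

Answer: 5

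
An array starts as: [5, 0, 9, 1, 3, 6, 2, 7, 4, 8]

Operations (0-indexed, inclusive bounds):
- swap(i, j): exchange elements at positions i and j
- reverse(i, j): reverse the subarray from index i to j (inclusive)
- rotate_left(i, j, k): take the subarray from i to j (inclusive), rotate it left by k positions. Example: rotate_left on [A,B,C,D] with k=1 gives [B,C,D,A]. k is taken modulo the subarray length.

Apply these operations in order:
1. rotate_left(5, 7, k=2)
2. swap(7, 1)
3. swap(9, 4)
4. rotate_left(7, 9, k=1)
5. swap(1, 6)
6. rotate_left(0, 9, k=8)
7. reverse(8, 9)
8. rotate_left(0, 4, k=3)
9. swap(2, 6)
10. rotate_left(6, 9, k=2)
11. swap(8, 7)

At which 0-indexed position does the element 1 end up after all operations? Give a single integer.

Answer: 5

Derivation:
After 1 (rotate_left(5, 7, k=2)): [5, 0, 9, 1, 3, 7, 6, 2, 4, 8]
After 2 (swap(7, 1)): [5, 2, 9, 1, 3, 7, 6, 0, 4, 8]
After 3 (swap(9, 4)): [5, 2, 9, 1, 8, 7, 6, 0, 4, 3]
After 4 (rotate_left(7, 9, k=1)): [5, 2, 9, 1, 8, 7, 6, 4, 3, 0]
After 5 (swap(1, 6)): [5, 6, 9, 1, 8, 7, 2, 4, 3, 0]
After 6 (rotate_left(0, 9, k=8)): [3, 0, 5, 6, 9, 1, 8, 7, 2, 4]
After 7 (reverse(8, 9)): [3, 0, 5, 6, 9, 1, 8, 7, 4, 2]
After 8 (rotate_left(0, 4, k=3)): [6, 9, 3, 0, 5, 1, 8, 7, 4, 2]
After 9 (swap(2, 6)): [6, 9, 8, 0, 5, 1, 3, 7, 4, 2]
After 10 (rotate_left(6, 9, k=2)): [6, 9, 8, 0, 5, 1, 4, 2, 3, 7]
After 11 (swap(8, 7)): [6, 9, 8, 0, 5, 1, 4, 3, 2, 7]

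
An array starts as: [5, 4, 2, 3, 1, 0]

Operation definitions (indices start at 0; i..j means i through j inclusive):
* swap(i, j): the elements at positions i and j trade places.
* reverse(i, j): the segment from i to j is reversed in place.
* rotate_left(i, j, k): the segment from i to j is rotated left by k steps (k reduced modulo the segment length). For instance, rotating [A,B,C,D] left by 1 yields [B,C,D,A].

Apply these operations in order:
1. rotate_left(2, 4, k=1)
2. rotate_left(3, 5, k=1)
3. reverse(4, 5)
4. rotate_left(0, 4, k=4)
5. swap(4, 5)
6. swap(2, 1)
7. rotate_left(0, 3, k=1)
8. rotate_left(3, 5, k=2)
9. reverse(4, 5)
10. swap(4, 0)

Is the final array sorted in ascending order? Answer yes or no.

Answer: no

Derivation:
After 1 (rotate_left(2, 4, k=1)): [5, 4, 3, 1, 2, 0]
After 2 (rotate_left(3, 5, k=1)): [5, 4, 3, 2, 0, 1]
After 3 (reverse(4, 5)): [5, 4, 3, 2, 1, 0]
After 4 (rotate_left(0, 4, k=4)): [1, 5, 4, 3, 2, 0]
After 5 (swap(4, 5)): [1, 5, 4, 3, 0, 2]
After 6 (swap(2, 1)): [1, 4, 5, 3, 0, 2]
After 7 (rotate_left(0, 3, k=1)): [4, 5, 3, 1, 0, 2]
After 8 (rotate_left(3, 5, k=2)): [4, 5, 3, 2, 1, 0]
After 9 (reverse(4, 5)): [4, 5, 3, 2, 0, 1]
After 10 (swap(4, 0)): [0, 5, 3, 2, 4, 1]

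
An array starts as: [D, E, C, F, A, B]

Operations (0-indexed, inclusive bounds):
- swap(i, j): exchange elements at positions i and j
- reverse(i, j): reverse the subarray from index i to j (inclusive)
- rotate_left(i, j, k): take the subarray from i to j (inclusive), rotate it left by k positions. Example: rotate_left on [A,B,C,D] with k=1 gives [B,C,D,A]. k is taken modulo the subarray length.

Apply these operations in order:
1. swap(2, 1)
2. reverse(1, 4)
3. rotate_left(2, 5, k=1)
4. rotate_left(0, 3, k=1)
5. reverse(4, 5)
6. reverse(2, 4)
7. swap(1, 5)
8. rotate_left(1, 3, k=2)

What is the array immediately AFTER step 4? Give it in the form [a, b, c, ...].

After 1 (swap(2, 1)): [D, C, E, F, A, B]
After 2 (reverse(1, 4)): [D, A, F, E, C, B]
After 3 (rotate_left(2, 5, k=1)): [D, A, E, C, B, F]
After 4 (rotate_left(0, 3, k=1)): [A, E, C, D, B, F]

Answer: [A, E, C, D, B, F]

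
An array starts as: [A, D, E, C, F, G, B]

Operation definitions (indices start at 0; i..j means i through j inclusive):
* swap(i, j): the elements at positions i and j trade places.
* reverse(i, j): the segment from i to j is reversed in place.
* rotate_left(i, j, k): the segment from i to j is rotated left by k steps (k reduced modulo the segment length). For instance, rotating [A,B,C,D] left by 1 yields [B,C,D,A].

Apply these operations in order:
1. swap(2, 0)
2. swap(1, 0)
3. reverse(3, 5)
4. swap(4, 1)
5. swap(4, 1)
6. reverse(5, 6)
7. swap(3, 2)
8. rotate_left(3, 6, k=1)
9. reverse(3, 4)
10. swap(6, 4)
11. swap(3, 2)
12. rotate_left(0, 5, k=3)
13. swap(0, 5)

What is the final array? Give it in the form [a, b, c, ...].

After 1 (swap(2, 0)): [E, D, A, C, F, G, B]
After 2 (swap(1, 0)): [D, E, A, C, F, G, B]
After 3 (reverse(3, 5)): [D, E, A, G, F, C, B]
After 4 (swap(4, 1)): [D, F, A, G, E, C, B]
After 5 (swap(4, 1)): [D, E, A, G, F, C, B]
After 6 (reverse(5, 6)): [D, E, A, G, F, B, C]
After 7 (swap(3, 2)): [D, E, G, A, F, B, C]
After 8 (rotate_left(3, 6, k=1)): [D, E, G, F, B, C, A]
After 9 (reverse(3, 4)): [D, E, G, B, F, C, A]
After 10 (swap(6, 4)): [D, E, G, B, A, C, F]
After 11 (swap(3, 2)): [D, E, B, G, A, C, F]
After 12 (rotate_left(0, 5, k=3)): [G, A, C, D, E, B, F]
After 13 (swap(0, 5)): [B, A, C, D, E, G, F]

Answer: [B, A, C, D, E, G, F]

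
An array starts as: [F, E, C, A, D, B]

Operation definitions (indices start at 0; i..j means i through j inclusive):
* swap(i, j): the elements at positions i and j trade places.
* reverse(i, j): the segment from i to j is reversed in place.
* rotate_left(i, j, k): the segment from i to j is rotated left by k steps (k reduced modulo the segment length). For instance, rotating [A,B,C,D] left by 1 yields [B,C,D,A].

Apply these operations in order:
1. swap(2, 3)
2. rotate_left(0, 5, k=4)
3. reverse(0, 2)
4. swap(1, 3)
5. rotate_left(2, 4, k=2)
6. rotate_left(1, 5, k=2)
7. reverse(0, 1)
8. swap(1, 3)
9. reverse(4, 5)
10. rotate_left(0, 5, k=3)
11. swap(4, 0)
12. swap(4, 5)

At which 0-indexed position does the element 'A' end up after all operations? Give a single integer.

Answer: 1

Derivation:
After 1 (swap(2, 3)): [F, E, A, C, D, B]
After 2 (rotate_left(0, 5, k=4)): [D, B, F, E, A, C]
After 3 (reverse(0, 2)): [F, B, D, E, A, C]
After 4 (swap(1, 3)): [F, E, D, B, A, C]
After 5 (rotate_left(2, 4, k=2)): [F, E, A, D, B, C]
After 6 (rotate_left(1, 5, k=2)): [F, D, B, C, E, A]
After 7 (reverse(0, 1)): [D, F, B, C, E, A]
After 8 (swap(1, 3)): [D, C, B, F, E, A]
After 9 (reverse(4, 5)): [D, C, B, F, A, E]
After 10 (rotate_left(0, 5, k=3)): [F, A, E, D, C, B]
After 11 (swap(4, 0)): [C, A, E, D, F, B]
After 12 (swap(4, 5)): [C, A, E, D, B, F]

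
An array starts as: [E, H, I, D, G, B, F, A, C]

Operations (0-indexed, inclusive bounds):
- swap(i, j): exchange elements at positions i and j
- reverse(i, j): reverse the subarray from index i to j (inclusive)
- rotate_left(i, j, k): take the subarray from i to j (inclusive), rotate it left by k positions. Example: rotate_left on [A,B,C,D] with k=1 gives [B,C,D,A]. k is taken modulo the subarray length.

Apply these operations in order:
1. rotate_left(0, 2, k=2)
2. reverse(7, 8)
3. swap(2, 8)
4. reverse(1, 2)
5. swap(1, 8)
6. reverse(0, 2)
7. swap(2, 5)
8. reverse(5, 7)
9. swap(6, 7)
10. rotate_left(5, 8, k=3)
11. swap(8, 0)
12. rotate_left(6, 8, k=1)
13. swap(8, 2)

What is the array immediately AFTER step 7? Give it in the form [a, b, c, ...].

After 1 (rotate_left(0, 2, k=2)): [I, E, H, D, G, B, F, A, C]
After 2 (reverse(7, 8)): [I, E, H, D, G, B, F, C, A]
After 3 (swap(2, 8)): [I, E, A, D, G, B, F, C, H]
After 4 (reverse(1, 2)): [I, A, E, D, G, B, F, C, H]
After 5 (swap(1, 8)): [I, H, E, D, G, B, F, C, A]
After 6 (reverse(0, 2)): [E, H, I, D, G, B, F, C, A]
After 7 (swap(2, 5)): [E, H, B, D, G, I, F, C, A]

Answer: [E, H, B, D, G, I, F, C, A]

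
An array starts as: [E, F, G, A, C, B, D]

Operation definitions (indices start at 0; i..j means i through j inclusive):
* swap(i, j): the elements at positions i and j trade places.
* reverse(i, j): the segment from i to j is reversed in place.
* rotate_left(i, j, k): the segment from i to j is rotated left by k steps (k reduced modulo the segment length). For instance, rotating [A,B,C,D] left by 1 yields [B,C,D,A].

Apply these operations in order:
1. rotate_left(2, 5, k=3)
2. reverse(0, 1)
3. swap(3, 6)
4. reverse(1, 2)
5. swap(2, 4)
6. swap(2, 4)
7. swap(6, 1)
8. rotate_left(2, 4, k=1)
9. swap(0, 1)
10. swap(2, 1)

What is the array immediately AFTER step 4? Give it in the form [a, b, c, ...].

After 1 (rotate_left(2, 5, k=3)): [E, F, B, G, A, C, D]
After 2 (reverse(0, 1)): [F, E, B, G, A, C, D]
After 3 (swap(3, 6)): [F, E, B, D, A, C, G]
After 4 (reverse(1, 2)): [F, B, E, D, A, C, G]

Answer: [F, B, E, D, A, C, G]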